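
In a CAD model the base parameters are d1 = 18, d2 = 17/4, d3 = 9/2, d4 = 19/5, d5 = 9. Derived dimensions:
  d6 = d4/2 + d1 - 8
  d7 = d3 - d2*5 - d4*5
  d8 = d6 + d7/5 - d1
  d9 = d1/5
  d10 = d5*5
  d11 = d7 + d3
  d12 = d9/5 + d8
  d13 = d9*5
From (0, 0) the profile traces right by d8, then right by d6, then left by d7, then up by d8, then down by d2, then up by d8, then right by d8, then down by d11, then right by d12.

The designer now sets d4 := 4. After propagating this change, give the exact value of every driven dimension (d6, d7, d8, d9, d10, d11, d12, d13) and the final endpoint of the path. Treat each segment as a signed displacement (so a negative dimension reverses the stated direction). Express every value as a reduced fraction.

d6 = 12
d7 = -147/4
d8 = -267/20
d9 = 18/5
d10 = 45
d11 = -129/4
d12 = -1263/100
d13 = 18
endpoint = (471/50, 13/10)

Apply edit: d4 := 4
  d6 = d4/2 + d1 - 8 = 12
  d7 = d3 - d2*5 - d4*5 = -147/4
  d8 = d6 + d7/5 - d1 = -267/20
  d9 = d1/5 = 18/5
  d10 = d5*5 = 45
  d11 = d7 + d3 = -129/4
  d12 = d9/5 + d8 = -1263/100
  d13 = d9*5 = 18
Walk from origin (0, 0):
  seg 1: right by d8 = -267/20 → (-267/20, 0)
  seg 2: right by d6 = 12 → (-27/20, 0)
  seg 3: left by d7 = -147/4 → (177/5, 0)
  seg 4: up by d8 = -267/20 → (177/5, -267/20)
  seg 5: down by d2 = 17/4 → (177/5, -88/5)
  seg 6: up by d8 = -267/20 → (177/5, -619/20)
  seg 7: right by d8 = -267/20 → (441/20, -619/20)
  seg 8: down by d11 = -129/4 → (441/20, 13/10)
  seg 9: right by d12 = -1263/100 → (471/50, 13/10)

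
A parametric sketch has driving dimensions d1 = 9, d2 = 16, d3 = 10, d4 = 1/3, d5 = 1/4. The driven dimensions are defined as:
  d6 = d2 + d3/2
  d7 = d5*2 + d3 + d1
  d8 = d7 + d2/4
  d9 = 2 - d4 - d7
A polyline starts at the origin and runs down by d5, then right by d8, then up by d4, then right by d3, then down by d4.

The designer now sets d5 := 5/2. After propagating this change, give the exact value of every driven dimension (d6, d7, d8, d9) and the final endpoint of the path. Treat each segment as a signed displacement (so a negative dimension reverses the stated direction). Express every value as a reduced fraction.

Apply edit: d5 := 5/2
  d6 = d2 + d3/2 = 21
  d7 = d5*2 + d3 + d1 = 24
  d8 = d7 + d2/4 = 28
  d9 = 2 - d4 - d7 = -67/3
Walk from origin (0, 0):
  seg 1: down by d5 = 5/2 → (0, -5/2)
  seg 2: right by d8 = 28 → (28, -5/2)
  seg 3: up by d4 = 1/3 → (28, -13/6)
  seg 4: right by d3 = 10 → (38, -13/6)
  seg 5: down by d4 = 1/3 → (38, -5/2)

d6 = 21
d7 = 24
d8 = 28
d9 = -67/3
endpoint = (38, -5/2)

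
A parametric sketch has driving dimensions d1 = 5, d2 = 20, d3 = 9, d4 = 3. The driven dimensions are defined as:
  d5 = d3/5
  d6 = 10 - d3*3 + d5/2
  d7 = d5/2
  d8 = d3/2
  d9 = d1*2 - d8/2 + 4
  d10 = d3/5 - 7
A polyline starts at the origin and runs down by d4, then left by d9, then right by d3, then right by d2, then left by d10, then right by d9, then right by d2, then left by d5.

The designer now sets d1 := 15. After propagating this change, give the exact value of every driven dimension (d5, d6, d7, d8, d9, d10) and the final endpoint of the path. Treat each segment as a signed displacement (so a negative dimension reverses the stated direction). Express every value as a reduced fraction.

Apply edit: d1 := 15
  d5 = d3/5 = 9/5
  d6 = 10 - d3*3 + d5/2 = -161/10
  d7 = d5/2 = 9/10
  d8 = d3/2 = 9/2
  d9 = d1*2 - d8/2 + 4 = 127/4
  d10 = d3/5 - 7 = -26/5
Walk from origin (0, 0):
  seg 1: down by d4 = 3 → (0, -3)
  seg 2: left by d9 = 127/4 → (-127/4, -3)
  seg 3: right by d3 = 9 → (-91/4, -3)
  seg 4: right by d2 = 20 → (-11/4, -3)
  seg 5: left by d10 = -26/5 → (49/20, -3)
  seg 6: right by d9 = 127/4 → (171/5, -3)
  seg 7: right by d2 = 20 → (271/5, -3)
  seg 8: left by d5 = 9/5 → (262/5, -3)

d5 = 9/5
d6 = -161/10
d7 = 9/10
d8 = 9/2
d9 = 127/4
d10 = -26/5
endpoint = (262/5, -3)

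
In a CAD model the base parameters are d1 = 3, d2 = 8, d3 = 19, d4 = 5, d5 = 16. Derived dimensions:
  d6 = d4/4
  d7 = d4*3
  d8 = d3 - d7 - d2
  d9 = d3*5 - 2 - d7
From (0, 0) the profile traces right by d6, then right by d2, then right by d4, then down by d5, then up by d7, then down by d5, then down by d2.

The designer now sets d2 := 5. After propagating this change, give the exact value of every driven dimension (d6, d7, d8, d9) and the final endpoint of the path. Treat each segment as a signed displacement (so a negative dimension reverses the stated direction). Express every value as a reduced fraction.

Apply edit: d2 := 5
  d6 = d4/4 = 5/4
  d7 = d4*3 = 15
  d8 = d3 - d7 - d2 = -1
  d9 = d3*5 - 2 - d7 = 78
Walk from origin (0, 0):
  seg 1: right by d6 = 5/4 → (5/4, 0)
  seg 2: right by d2 = 5 → (25/4, 0)
  seg 3: right by d4 = 5 → (45/4, 0)
  seg 4: down by d5 = 16 → (45/4, -16)
  seg 5: up by d7 = 15 → (45/4, -1)
  seg 6: down by d5 = 16 → (45/4, -17)
  seg 7: down by d2 = 5 → (45/4, -22)

d6 = 5/4
d7 = 15
d8 = -1
d9 = 78
endpoint = (45/4, -22)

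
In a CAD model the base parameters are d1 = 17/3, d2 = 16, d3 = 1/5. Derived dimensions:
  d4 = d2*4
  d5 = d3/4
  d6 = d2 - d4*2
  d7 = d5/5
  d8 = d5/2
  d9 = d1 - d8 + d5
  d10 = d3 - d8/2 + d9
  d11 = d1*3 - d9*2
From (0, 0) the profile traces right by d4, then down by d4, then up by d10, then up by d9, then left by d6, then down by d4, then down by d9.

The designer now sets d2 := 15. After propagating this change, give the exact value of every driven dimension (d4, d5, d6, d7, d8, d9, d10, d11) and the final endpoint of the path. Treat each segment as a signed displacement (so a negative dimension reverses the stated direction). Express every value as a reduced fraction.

Apply edit: d2 := 15
  d4 = d2*4 = 60
  d5 = d3/4 = 1/20
  d6 = d2 - d4*2 = -105
  d7 = d5/5 = 1/100
  d8 = d5/2 = 1/40
  d9 = d1 - d8 + d5 = 683/120
  d10 = d3 - d8/2 + d9 = 1411/240
  d11 = d1*3 - d9*2 = 337/60
Walk from origin (0, 0):
  seg 1: right by d4 = 60 → (60, 0)
  seg 2: down by d4 = 60 → (60, -60)
  seg 3: up by d10 = 1411/240 → (60, -12989/240)
  seg 4: up by d9 = 683/120 → (60, -11623/240)
  seg 5: left by d6 = -105 → (165, -11623/240)
  seg 6: down by d4 = 60 → (165, -26023/240)
  seg 7: down by d9 = 683/120 → (165, -27389/240)

d4 = 60
d5 = 1/20
d6 = -105
d7 = 1/100
d8 = 1/40
d9 = 683/120
d10 = 1411/240
d11 = 337/60
endpoint = (165, -27389/240)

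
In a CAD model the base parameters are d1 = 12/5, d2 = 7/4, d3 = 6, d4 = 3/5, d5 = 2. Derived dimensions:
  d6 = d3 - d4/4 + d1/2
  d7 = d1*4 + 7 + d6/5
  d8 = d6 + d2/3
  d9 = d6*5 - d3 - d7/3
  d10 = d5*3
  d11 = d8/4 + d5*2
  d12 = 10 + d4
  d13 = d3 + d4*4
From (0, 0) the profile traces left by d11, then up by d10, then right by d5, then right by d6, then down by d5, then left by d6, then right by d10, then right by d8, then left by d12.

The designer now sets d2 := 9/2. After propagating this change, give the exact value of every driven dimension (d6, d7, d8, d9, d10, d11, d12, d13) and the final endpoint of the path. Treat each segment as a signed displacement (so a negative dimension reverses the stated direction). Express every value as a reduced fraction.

Apply edit: d2 := 9/2
  d6 = d3 - d4/4 + d1/2 = 141/20
  d7 = d1*4 + 7 + d6/5 = 1801/100
  d8 = d6 + d2/3 = 171/20
  d9 = d6*5 - d3 - d7/3 = 3487/150
  d10 = d5*3 = 6
  d11 = d8/4 + d5*2 = 491/80
  d12 = 10 + d4 = 53/5
  d13 = d3 + d4*4 = 42/5
Walk from origin (0, 0):
  seg 1: left by d11 = 491/80 → (-491/80, 0)
  seg 2: up by d10 = 6 → (-491/80, 6)
  seg 3: right by d5 = 2 → (-331/80, 6)
  seg 4: right by d6 = 141/20 → (233/80, 6)
  seg 5: down by d5 = 2 → (233/80, 4)
  seg 6: left by d6 = 141/20 → (-331/80, 4)
  seg 7: right by d10 = 6 → (149/80, 4)
  seg 8: right by d8 = 171/20 → (833/80, 4)
  seg 9: left by d12 = 53/5 → (-3/16, 4)

d6 = 141/20
d7 = 1801/100
d8 = 171/20
d9 = 3487/150
d10 = 6
d11 = 491/80
d12 = 53/5
d13 = 42/5
endpoint = (-3/16, 4)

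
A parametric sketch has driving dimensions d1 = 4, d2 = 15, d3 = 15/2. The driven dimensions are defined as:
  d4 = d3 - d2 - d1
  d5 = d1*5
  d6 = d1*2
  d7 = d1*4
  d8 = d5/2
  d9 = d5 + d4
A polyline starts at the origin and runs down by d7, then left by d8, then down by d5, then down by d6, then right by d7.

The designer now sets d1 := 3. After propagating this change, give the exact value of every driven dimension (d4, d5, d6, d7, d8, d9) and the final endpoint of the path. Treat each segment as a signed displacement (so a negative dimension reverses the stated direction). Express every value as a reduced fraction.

d4 = -21/2
d5 = 15
d6 = 6
d7 = 12
d8 = 15/2
d9 = 9/2
endpoint = (9/2, -33)

Apply edit: d1 := 3
  d4 = d3 - d2 - d1 = -21/2
  d5 = d1*5 = 15
  d6 = d1*2 = 6
  d7 = d1*4 = 12
  d8 = d5/2 = 15/2
  d9 = d5 + d4 = 9/2
Walk from origin (0, 0):
  seg 1: down by d7 = 12 → (0, -12)
  seg 2: left by d8 = 15/2 → (-15/2, -12)
  seg 3: down by d5 = 15 → (-15/2, -27)
  seg 4: down by d6 = 6 → (-15/2, -33)
  seg 5: right by d7 = 12 → (9/2, -33)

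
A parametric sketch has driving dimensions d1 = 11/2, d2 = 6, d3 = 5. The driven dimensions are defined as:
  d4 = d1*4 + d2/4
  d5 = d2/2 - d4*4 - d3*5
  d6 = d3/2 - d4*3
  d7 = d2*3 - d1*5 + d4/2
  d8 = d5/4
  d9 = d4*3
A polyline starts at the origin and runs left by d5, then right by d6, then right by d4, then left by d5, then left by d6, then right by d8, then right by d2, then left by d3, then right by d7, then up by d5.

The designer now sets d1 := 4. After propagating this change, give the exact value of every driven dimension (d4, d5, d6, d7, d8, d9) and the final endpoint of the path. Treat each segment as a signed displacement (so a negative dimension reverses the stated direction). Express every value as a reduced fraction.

d4 = 35/2
d5 = -92
d6 = -50
d7 = 27/4
d8 = -23
d9 = 105/2
endpoint = (745/4, -92)

Apply edit: d1 := 4
  d4 = d1*4 + d2/4 = 35/2
  d5 = d2/2 - d4*4 - d3*5 = -92
  d6 = d3/2 - d4*3 = -50
  d7 = d2*3 - d1*5 + d4/2 = 27/4
  d8 = d5/4 = -23
  d9 = d4*3 = 105/2
Walk from origin (0, 0):
  seg 1: left by d5 = -92 → (92, 0)
  seg 2: right by d6 = -50 → (42, 0)
  seg 3: right by d4 = 35/2 → (119/2, 0)
  seg 4: left by d5 = -92 → (303/2, 0)
  seg 5: left by d6 = -50 → (403/2, 0)
  seg 6: right by d8 = -23 → (357/2, 0)
  seg 7: right by d2 = 6 → (369/2, 0)
  seg 8: left by d3 = 5 → (359/2, 0)
  seg 9: right by d7 = 27/4 → (745/4, 0)
  seg 10: up by d5 = -92 → (745/4, -92)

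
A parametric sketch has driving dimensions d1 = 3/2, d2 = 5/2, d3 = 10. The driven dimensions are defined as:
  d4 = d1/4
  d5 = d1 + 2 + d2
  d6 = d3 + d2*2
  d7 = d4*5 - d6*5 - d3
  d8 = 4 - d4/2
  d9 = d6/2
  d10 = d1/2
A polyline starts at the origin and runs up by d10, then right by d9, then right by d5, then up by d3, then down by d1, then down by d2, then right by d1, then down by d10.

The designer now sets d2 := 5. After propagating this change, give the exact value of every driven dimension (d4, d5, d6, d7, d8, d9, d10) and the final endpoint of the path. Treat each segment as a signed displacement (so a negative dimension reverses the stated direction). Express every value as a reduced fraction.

d4 = 3/8
d5 = 17/2
d6 = 20
d7 = -865/8
d8 = 61/16
d9 = 10
d10 = 3/4
endpoint = (20, 7/2)

Apply edit: d2 := 5
  d4 = d1/4 = 3/8
  d5 = d1 + 2 + d2 = 17/2
  d6 = d3 + d2*2 = 20
  d7 = d4*5 - d6*5 - d3 = -865/8
  d8 = 4 - d4/2 = 61/16
  d9 = d6/2 = 10
  d10 = d1/2 = 3/4
Walk from origin (0, 0):
  seg 1: up by d10 = 3/4 → (0, 3/4)
  seg 2: right by d9 = 10 → (10, 3/4)
  seg 3: right by d5 = 17/2 → (37/2, 3/4)
  seg 4: up by d3 = 10 → (37/2, 43/4)
  seg 5: down by d1 = 3/2 → (37/2, 37/4)
  seg 6: down by d2 = 5 → (37/2, 17/4)
  seg 7: right by d1 = 3/2 → (20, 17/4)
  seg 8: down by d10 = 3/4 → (20, 7/2)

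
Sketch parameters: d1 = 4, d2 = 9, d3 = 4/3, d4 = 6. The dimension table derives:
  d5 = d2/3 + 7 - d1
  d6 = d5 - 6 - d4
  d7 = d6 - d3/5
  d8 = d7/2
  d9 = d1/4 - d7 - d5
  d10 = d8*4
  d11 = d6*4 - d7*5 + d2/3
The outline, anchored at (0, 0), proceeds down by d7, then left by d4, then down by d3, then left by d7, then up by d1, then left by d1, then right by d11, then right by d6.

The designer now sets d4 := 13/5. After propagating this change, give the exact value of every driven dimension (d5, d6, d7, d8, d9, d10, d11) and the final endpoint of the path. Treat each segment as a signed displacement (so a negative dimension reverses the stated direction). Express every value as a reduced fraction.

Apply edit: d4 := 13/5
  d5 = d2/3 + 7 - d1 = 6
  d6 = d5 - 6 - d4 = -13/5
  d7 = d6 - d3/5 = -43/15
  d8 = d7/2 = -43/30
  d9 = d1/4 - d7 - d5 = -32/15
  d10 = d8*4 = -86/15
  d11 = d6*4 - d7*5 + d2/3 = 104/15
Walk from origin (0, 0):
  seg 1: down by d7 = -43/15 → (0, 43/15)
  seg 2: left by d4 = 13/5 → (-13/5, 43/15)
  seg 3: down by d3 = 4/3 → (-13/5, 23/15)
  seg 4: left by d7 = -43/15 → (4/15, 23/15)
  seg 5: up by d1 = 4 → (4/15, 83/15)
  seg 6: left by d1 = 4 → (-56/15, 83/15)
  seg 7: right by d11 = 104/15 → (16/5, 83/15)
  seg 8: right by d6 = -13/5 → (3/5, 83/15)

d5 = 6
d6 = -13/5
d7 = -43/15
d8 = -43/30
d9 = -32/15
d10 = -86/15
d11 = 104/15
endpoint = (3/5, 83/15)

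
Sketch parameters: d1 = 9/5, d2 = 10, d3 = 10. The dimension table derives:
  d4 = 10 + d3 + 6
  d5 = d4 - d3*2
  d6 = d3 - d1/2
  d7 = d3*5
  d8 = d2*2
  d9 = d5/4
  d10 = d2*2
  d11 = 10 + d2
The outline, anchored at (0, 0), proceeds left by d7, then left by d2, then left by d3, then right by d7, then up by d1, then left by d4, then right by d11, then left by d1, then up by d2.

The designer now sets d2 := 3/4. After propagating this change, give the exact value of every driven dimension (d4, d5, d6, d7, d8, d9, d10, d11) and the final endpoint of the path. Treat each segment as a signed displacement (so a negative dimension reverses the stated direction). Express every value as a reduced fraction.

Apply edit: d2 := 3/4
  d4 = 10 + d3 + 6 = 26
  d5 = d4 - d3*2 = 6
  d6 = d3 - d1/2 = 91/10
  d7 = d3*5 = 50
  d8 = d2*2 = 3/2
  d9 = d5/4 = 3/2
  d10 = d2*2 = 3/2
  d11 = 10 + d2 = 43/4
Walk from origin (0, 0):
  seg 1: left by d7 = 50 → (-50, 0)
  seg 2: left by d2 = 3/4 → (-203/4, 0)
  seg 3: left by d3 = 10 → (-243/4, 0)
  seg 4: right by d7 = 50 → (-43/4, 0)
  seg 5: up by d1 = 9/5 → (-43/4, 9/5)
  seg 6: left by d4 = 26 → (-147/4, 9/5)
  seg 7: right by d11 = 43/4 → (-26, 9/5)
  seg 8: left by d1 = 9/5 → (-139/5, 9/5)
  seg 9: up by d2 = 3/4 → (-139/5, 51/20)

d4 = 26
d5 = 6
d6 = 91/10
d7 = 50
d8 = 3/2
d9 = 3/2
d10 = 3/2
d11 = 43/4
endpoint = (-139/5, 51/20)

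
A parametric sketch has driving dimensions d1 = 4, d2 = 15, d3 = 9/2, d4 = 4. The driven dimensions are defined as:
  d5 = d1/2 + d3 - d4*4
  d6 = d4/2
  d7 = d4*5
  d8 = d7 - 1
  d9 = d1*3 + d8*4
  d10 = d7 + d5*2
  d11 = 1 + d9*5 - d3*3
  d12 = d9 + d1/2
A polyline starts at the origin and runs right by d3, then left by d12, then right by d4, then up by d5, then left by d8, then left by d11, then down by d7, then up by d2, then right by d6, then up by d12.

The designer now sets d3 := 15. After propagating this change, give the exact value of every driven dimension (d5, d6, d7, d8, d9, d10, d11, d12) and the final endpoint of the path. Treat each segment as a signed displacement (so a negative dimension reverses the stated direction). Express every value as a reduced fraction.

d5 = 1
d6 = 2
d7 = 20
d8 = 19
d9 = 88
d10 = 22
d11 = 396
d12 = 90
endpoint = (-484, 86)

Apply edit: d3 := 15
  d5 = d1/2 + d3 - d4*4 = 1
  d6 = d4/2 = 2
  d7 = d4*5 = 20
  d8 = d7 - 1 = 19
  d9 = d1*3 + d8*4 = 88
  d10 = d7 + d5*2 = 22
  d11 = 1 + d9*5 - d3*3 = 396
  d12 = d9 + d1/2 = 90
Walk from origin (0, 0):
  seg 1: right by d3 = 15 → (15, 0)
  seg 2: left by d12 = 90 → (-75, 0)
  seg 3: right by d4 = 4 → (-71, 0)
  seg 4: up by d5 = 1 → (-71, 1)
  seg 5: left by d8 = 19 → (-90, 1)
  seg 6: left by d11 = 396 → (-486, 1)
  seg 7: down by d7 = 20 → (-486, -19)
  seg 8: up by d2 = 15 → (-486, -4)
  seg 9: right by d6 = 2 → (-484, -4)
  seg 10: up by d12 = 90 → (-484, 86)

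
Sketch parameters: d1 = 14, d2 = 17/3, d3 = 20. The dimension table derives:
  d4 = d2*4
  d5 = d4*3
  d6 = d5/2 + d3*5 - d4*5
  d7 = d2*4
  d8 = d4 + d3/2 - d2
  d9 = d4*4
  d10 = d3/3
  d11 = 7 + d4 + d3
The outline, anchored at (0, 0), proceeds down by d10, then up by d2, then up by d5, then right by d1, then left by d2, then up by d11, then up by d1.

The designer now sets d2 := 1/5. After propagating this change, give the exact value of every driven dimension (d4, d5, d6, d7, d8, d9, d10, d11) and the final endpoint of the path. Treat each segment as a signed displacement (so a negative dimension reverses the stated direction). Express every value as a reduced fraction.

d4 = 4/5
d5 = 12/5
d6 = 486/5
d7 = 4/5
d8 = 53/5
d9 = 16/5
d10 = 20/3
d11 = 139/5
endpoint = (69/5, 566/15)

Apply edit: d2 := 1/5
  d4 = d2*4 = 4/5
  d5 = d4*3 = 12/5
  d6 = d5/2 + d3*5 - d4*5 = 486/5
  d7 = d2*4 = 4/5
  d8 = d4 + d3/2 - d2 = 53/5
  d9 = d4*4 = 16/5
  d10 = d3/3 = 20/3
  d11 = 7 + d4 + d3 = 139/5
Walk from origin (0, 0):
  seg 1: down by d10 = 20/3 → (0, -20/3)
  seg 2: up by d2 = 1/5 → (0, -97/15)
  seg 3: up by d5 = 12/5 → (0, -61/15)
  seg 4: right by d1 = 14 → (14, -61/15)
  seg 5: left by d2 = 1/5 → (69/5, -61/15)
  seg 6: up by d11 = 139/5 → (69/5, 356/15)
  seg 7: up by d1 = 14 → (69/5, 566/15)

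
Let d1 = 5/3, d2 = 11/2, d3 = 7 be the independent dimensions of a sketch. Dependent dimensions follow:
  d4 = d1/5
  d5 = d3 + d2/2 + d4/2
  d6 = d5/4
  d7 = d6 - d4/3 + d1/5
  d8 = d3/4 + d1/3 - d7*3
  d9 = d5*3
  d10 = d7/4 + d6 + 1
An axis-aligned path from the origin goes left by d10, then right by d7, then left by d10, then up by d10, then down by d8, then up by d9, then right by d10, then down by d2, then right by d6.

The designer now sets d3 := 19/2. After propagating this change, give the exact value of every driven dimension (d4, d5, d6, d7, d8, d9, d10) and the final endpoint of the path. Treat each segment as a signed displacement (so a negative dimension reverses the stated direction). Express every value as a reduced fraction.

Apply edit: d3 := 19/2
  d4 = d1/5 = 1/3
  d5 = d3 + d2/2 + d4/2 = 149/12
  d6 = d5/4 = 149/48
  d7 = d6 - d4/3 + d1/5 = 479/144
  d8 = d3/4 + d1/3 - d7*3 = -1015/144
  d9 = d5*3 = 149/4
  d10 = d7/4 + d6 + 1 = 2843/576
Walk from origin (0, 0):
  seg 1: left by d10 = 2843/576 → (-2843/576, 0)
  seg 2: right by d7 = 479/144 → (-103/64, 0)
  seg 3: left by d10 = 2843/576 → (-1885/288, 0)
  seg 4: up by d10 = 2843/576 → (-1885/288, 2843/576)
  seg 5: down by d8 = -1015/144 → (-1885/288, 767/64)
  seg 6: up by d9 = 149/4 → (-1885/288, 3151/64)
  seg 7: right by d10 = 2843/576 → (-103/64, 3151/64)
  seg 8: down by d2 = 11/2 → (-103/64, 2799/64)
  seg 9: right by d6 = 149/48 → (287/192, 2799/64)

d4 = 1/3
d5 = 149/12
d6 = 149/48
d7 = 479/144
d8 = -1015/144
d9 = 149/4
d10 = 2843/576
endpoint = (287/192, 2799/64)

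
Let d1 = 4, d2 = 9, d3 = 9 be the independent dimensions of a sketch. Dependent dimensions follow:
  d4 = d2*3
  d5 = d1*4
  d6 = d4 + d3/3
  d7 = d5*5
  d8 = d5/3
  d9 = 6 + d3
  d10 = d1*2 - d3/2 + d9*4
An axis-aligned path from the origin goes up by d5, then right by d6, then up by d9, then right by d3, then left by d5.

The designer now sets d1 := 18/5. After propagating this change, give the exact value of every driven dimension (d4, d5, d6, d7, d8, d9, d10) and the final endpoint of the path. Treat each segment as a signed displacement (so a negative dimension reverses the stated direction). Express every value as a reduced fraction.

Apply edit: d1 := 18/5
  d4 = d2*3 = 27
  d5 = d1*4 = 72/5
  d6 = d4 + d3/3 = 30
  d7 = d5*5 = 72
  d8 = d5/3 = 24/5
  d9 = 6 + d3 = 15
  d10 = d1*2 - d3/2 + d9*4 = 627/10
Walk from origin (0, 0):
  seg 1: up by d5 = 72/5 → (0, 72/5)
  seg 2: right by d6 = 30 → (30, 72/5)
  seg 3: up by d9 = 15 → (30, 147/5)
  seg 4: right by d3 = 9 → (39, 147/5)
  seg 5: left by d5 = 72/5 → (123/5, 147/5)

d4 = 27
d5 = 72/5
d6 = 30
d7 = 72
d8 = 24/5
d9 = 15
d10 = 627/10
endpoint = (123/5, 147/5)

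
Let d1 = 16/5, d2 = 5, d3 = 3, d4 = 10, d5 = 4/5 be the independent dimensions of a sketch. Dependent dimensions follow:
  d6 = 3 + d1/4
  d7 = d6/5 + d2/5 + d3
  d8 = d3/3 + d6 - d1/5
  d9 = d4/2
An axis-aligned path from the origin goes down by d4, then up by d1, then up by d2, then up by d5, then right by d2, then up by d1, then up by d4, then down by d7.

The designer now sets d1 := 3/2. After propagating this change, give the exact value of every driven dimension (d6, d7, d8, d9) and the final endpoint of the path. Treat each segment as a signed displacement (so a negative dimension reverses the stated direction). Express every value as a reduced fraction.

d6 = 27/8
d7 = 187/40
d8 = 163/40
d9 = 5
endpoint = (5, 33/8)

Apply edit: d1 := 3/2
  d6 = 3 + d1/4 = 27/8
  d7 = d6/5 + d2/5 + d3 = 187/40
  d8 = d3/3 + d6 - d1/5 = 163/40
  d9 = d4/2 = 5
Walk from origin (0, 0):
  seg 1: down by d4 = 10 → (0, -10)
  seg 2: up by d1 = 3/2 → (0, -17/2)
  seg 3: up by d2 = 5 → (0, -7/2)
  seg 4: up by d5 = 4/5 → (0, -27/10)
  seg 5: right by d2 = 5 → (5, -27/10)
  seg 6: up by d1 = 3/2 → (5, -6/5)
  seg 7: up by d4 = 10 → (5, 44/5)
  seg 8: down by d7 = 187/40 → (5, 33/8)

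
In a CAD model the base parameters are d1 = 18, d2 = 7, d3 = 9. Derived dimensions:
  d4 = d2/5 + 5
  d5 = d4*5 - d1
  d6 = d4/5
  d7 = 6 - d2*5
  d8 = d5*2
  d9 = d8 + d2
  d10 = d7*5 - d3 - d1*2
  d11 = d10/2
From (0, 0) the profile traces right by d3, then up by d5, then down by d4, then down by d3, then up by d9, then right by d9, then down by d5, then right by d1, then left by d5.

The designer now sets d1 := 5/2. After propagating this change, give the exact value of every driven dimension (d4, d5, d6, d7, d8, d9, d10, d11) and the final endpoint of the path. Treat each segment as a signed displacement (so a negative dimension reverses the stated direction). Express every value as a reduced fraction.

Apply edit: d1 := 5/2
  d4 = d2/5 + 5 = 32/5
  d5 = d4*5 - d1 = 59/2
  d6 = d4/5 = 32/25
  d7 = 6 - d2*5 = -29
  d8 = d5*2 = 59
  d9 = d8 + d2 = 66
  d10 = d7*5 - d3 - d1*2 = -159
  d11 = d10/2 = -159/2
Walk from origin (0, 0):
  seg 1: right by d3 = 9 → (9, 0)
  seg 2: up by d5 = 59/2 → (9, 59/2)
  seg 3: down by d4 = 32/5 → (9, 231/10)
  seg 4: down by d3 = 9 → (9, 141/10)
  seg 5: up by d9 = 66 → (9, 801/10)
  seg 6: right by d9 = 66 → (75, 801/10)
  seg 7: down by d5 = 59/2 → (75, 253/5)
  seg 8: right by d1 = 5/2 → (155/2, 253/5)
  seg 9: left by d5 = 59/2 → (48, 253/5)

d4 = 32/5
d5 = 59/2
d6 = 32/25
d7 = -29
d8 = 59
d9 = 66
d10 = -159
d11 = -159/2
endpoint = (48, 253/5)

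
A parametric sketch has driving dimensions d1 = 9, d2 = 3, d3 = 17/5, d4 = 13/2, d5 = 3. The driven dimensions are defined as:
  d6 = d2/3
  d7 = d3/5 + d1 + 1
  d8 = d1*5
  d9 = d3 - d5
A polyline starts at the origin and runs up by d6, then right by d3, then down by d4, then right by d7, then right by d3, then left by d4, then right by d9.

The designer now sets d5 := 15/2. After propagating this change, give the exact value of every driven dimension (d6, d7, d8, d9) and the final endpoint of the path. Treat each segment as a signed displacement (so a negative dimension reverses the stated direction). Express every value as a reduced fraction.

d6 = 1
d7 = 267/25
d8 = 45
d9 = -41/10
endpoint = (172/25, -11/2)

Apply edit: d5 := 15/2
  d6 = d2/3 = 1
  d7 = d3/5 + d1 + 1 = 267/25
  d8 = d1*5 = 45
  d9 = d3 - d5 = -41/10
Walk from origin (0, 0):
  seg 1: up by d6 = 1 → (0, 1)
  seg 2: right by d3 = 17/5 → (17/5, 1)
  seg 3: down by d4 = 13/2 → (17/5, -11/2)
  seg 4: right by d7 = 267/25 → (352/25, -11/2)
  seg 5: right by d3 = 17/5 → (437/25, -11/2)
  seg 6: left by d4 = 13/2 → (549/50, -11/2)
  seg 7: right by d9 = -41/10 → (172/25, -11/2)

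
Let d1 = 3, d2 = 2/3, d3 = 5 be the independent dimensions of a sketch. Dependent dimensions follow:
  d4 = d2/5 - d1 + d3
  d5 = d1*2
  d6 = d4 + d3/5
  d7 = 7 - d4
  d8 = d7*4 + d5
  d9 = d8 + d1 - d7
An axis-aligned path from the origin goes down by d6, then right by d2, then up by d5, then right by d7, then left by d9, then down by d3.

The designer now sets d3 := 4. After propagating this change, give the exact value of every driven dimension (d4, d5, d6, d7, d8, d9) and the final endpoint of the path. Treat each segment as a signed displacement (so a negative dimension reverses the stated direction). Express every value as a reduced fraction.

d4 = 17/15
d5 = 6
d6 = 29/15
d7 = 88/15
d8 = 442/15
d9 = 133/5
endpoint = (-301/15, 1/15)

Apply edit: d3 := 4
  d4 = d2/5 - d1 + d3 = 17/15
  d5 = d1*2 = 6
  d6 = d4 + d3/5 = 29/15
  d7 = 7 - d4 = 88/15
  d8 = d7*4 + d5 = 442/15
  d9 = d8 + d1 - d7 = 133/5
Walk from origin (0, 0):
  seg 1: down by d6 = 29/15 → (0, -29/15)
  seg 2: right by d2 = 2/3 → (2/3, -29/15)
  seg 3: up by d5 = 6 → (2/3, 61/15)
  seg 4: right by d7 = 88/15 → (98/15, 61/15)
  seg 5: left by d9 = 133/5 → (-301/15, 61/15)
  seg 6: down by d3 = 4 → (-301/15, 1/15)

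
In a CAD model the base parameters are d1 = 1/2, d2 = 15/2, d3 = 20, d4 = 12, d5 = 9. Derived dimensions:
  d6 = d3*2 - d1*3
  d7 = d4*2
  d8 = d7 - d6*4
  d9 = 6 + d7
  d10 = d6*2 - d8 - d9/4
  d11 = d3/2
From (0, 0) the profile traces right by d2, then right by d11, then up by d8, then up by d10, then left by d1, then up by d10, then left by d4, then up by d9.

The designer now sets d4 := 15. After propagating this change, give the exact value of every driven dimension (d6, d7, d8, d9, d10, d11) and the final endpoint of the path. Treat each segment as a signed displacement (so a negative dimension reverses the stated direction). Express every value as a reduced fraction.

d6 = 77/2
d7 = 30
d8 = -124
d9 = 36
d10 = 192
d11 = 10
endpoint = (2, 296)

Apply edit: d4 := 15
  d6 = d3*2 - d1*3 = 77/2
  d7 = d4*2 = 30
  d8 = d7 - d6*4 = -124
  d9 = 6 + d7 = 36
  d10 = d6*2 - d8 - d9/4 = 192
  d11 = d3/2 = 10
Walk from origin (0, 0):
  seg 1: right by d2 = 15/2 → (15/2, 0)
  seg 2: right by d11 = 10 → (35/2, 0)
  seg 3: up by d8 = -124 → (35/2, -124)
  seg 4: up by d10 = 192 → (35/2, 68)
  seg 5: left by d1 = 1/2 → (17, 68)
  seg 6: up by d10 = 192 → (17, 260)
  seg 7: left by d4 = 15 → (2, 260)
  seg 8: up by d9 = 36 → (2, 296)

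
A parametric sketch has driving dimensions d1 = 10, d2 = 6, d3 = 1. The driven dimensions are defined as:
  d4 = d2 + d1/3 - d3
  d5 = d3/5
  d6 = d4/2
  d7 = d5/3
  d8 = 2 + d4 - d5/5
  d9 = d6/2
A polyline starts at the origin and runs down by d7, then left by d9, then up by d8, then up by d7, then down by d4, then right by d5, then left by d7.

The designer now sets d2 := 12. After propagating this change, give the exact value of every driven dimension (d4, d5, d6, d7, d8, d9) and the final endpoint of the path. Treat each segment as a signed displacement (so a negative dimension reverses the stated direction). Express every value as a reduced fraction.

Apply edit: d2 := 12
  d4 = d2 + d1/3 - d3 = 43/3
  d5 = d3/5 = 1/5
  d6 = d4/2 = 43/6
  d7 = d5/3 = 1/15
  d8 = 2 + d4 - d5/5 = 1222/75
  d9 = d6/2 = 43/12
Walk from origin (0, 0):
  seg 1: down by d7 = 1/15 → (0, -1/15)
  seg 2: left by d9 = 43/12 → (-43/12, -1/15)
  seg 3: up by d8 = 1222/75 → (-43/12, 1217/75)
  seg 4: up by d7 = 1/15 → (-43/12, 1222/75)
  seg 5: down by d4 = 43/3 → (-43/12, 49/25)
  seg 6: right by d5 = 1/5 → (-203/60, 49/25)
  seg 7: left by d7 = 1/15 → (-69/20, 49/25)

d4 = 43/3
d5 = 1/5
d6 = 43/6
d7 = 1/15
d8 = 1222/75
d9 = 43/12
endpoint = (-69/20, 49/25)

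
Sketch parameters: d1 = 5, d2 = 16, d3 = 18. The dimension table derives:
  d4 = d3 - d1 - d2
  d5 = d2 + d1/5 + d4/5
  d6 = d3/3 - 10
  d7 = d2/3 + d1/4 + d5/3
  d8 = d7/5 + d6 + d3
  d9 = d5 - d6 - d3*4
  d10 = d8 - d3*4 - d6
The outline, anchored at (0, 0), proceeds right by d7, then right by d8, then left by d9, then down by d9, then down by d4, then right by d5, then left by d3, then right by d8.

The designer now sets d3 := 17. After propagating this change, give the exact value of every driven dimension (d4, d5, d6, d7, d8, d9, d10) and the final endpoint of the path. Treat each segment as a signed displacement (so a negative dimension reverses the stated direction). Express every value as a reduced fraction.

d4 = -4
d5 = 81/5
d6 = -13/3
d7 = 719/60
d8 = 4519/300
d9 = -712/15
d10 = -14581/300
endpoint = (26633/300, 772/15)

Apply edit: d3 := 17
  d4 = d3 - d1 - d2 = -4
  d5 = d2 + d1/5 + d4/5 = 81/5
  d6 = d3/3 - 10 = -13/3
  d7 = d2/3 + d1/4 + d5/3 = 719/60
  d8 = d7/5 + d6 + d3 = 4519/300
  d9 = d5 - d6 - d3*4 = -712/15
  d10 = d8 - d3*4 - d6 = -14581/300
Walk from origin (0, 0):
  seg 1: right by d7 = 719/60 → (719/60, 0)
  seg 2: right by d8 = 4519/300 → (4057/150, 0)
  seg 3: left by d9 = -712/15 → (11177/150, 0)
  seg 4: down by d9 = -712/15 → (11177/150, 712/15)
  seg 5: down by d4 = -4 → (11177/150, 772/15)
  seg 6: right by d5 = 81/5 → (13607/150, 772/15)
  seg 7: left by d3 = 17 → (11057/150, 772/15)
  seg 8: right by d8 = 4519/300 → (26633/300, 772/15)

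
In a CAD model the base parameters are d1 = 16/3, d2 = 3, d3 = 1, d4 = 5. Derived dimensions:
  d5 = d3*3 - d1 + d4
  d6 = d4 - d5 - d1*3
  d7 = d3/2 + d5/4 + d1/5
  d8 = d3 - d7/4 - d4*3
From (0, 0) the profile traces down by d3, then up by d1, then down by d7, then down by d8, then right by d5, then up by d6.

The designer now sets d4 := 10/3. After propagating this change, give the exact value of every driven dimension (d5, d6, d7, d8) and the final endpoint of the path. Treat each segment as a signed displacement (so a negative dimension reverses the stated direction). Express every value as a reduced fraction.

Apply edit: d4 := 10/3
  d5 = d3*3 - d1 + d4 = 1
  d6 = d4 - d5 - d1*3 = -41/3
  d7 = d3/2 + d5/4 + d1/5 = 109/60
  d8 = d3 - d7/4 - d4*3 = -2269/240
Walk from origin (0, 0):
  seg 1: down by d3 = 1 → (0, -1)
  seg 2: up by d1 = 16/3 → (0, 13/3)
  seg 3: down by d7 = 109/60 → (0, 151/60)
  seg 4: down by d8 = -2269/240 → (0, 2873/240)
  seg 5: right by d5 = 1 → (1, 2873/240)
  seg 6: up by d6 = -41/3 → (1, -407/240)

d5 = 1
d6 = -41/3
d7 = 109/60
d8 = -2269/240
endpoint = (1, -407/240)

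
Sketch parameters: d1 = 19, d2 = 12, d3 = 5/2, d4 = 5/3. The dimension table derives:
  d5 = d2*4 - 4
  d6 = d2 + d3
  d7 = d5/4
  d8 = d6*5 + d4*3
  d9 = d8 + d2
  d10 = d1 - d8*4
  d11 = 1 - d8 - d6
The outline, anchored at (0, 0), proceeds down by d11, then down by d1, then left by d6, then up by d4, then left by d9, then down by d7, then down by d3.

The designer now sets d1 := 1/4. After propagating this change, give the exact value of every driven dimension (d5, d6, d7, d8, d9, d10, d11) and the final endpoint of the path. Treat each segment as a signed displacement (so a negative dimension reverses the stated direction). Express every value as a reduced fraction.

Apply edit: d1 := 1/4
  d5 = d2*4 - 4 = 44
  d6 = d2 + d3 = 29/2
  d7 = d5/4 = 11
  d8 = d6*5 + d4*3 = 155/2
  d9 = d8 + d2 = 179/2
  d10 = d1 - d8*4 = -1239/4
  d11 = 1 - d8 - d6 = -91
Walk from origin (0, 0):
  seg 1: down by d11 = -91 → (0, 91)
  seg 2: down by d1 = 1/4 → (0, 363/4)
  seg 3: left by d6 = 29/2 → (-29/2, 363/4)
  seg 4: up by d4 = 5/3 → (-29/2, 1109/12)
  seg 5: left by d9 = 179/2 → (-104, 1109/12)
  seg 6: down by d7 = 11 → (-104, 977/12)
  seg 7: down by d3 = 5/2 → (-104, 947/12)

d5 = 44
d6 = 29/2
d7 = 11
d8 = 155/2
d9 = 179/2
d10 = -1239/4
d11 = -91
endpoint = (-104, 947/12)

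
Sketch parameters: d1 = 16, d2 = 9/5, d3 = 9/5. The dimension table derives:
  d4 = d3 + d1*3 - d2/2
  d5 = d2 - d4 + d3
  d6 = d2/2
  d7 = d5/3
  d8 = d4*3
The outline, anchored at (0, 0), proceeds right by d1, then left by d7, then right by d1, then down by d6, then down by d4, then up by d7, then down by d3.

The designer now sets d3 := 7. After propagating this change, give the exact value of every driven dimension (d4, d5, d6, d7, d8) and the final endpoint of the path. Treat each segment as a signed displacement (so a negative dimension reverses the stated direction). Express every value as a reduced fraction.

Apply edit: d3 := 7
  d4 = d3 + d1*3 - d2/2 = 541/10
  d5 = d2 - d4 + d3 = -453/10
  d6 = d2/2 = 9/10
  d7 = d5/3 = -151/10
  d8 = d4*3 = 1623/10
Walk from origin (0, 0):
  seg 1: right by d1 = 16 → (16, 0)
  seg 2: left by d7 = -151/10 → (311/10, 0)
  seg 3: right by d1 = 16 → (471/10, 0)
  seg 4: down by d6 = 9/10 → (471/10, -9/10)
  seg 5: down by d4 = 541/10 → (471/10, -55)
  seg 6: up by d7 = -151/10 → (471/10, -701/10)
  seg 7: down by d3 = 7 → (471/10, -771/10)

d4 = 541/10
d5 = -453/10
d6 = 9/10
d7 = -151/10
d8 = 1623/10
endpoint = (471/10, -771/10)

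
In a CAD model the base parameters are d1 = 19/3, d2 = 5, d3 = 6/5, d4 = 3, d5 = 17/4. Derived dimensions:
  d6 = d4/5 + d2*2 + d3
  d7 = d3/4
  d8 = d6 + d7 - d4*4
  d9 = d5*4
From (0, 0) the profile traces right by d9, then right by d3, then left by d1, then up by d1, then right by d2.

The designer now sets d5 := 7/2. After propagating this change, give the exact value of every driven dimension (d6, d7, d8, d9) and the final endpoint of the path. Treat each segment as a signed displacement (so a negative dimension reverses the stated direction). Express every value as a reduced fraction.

d6 = 59/5
d7 = 3/10
d8 = 1/10
d9 = 14
endpoint = (208/15, 19/3)

Apply edit: d5 := 7/2
  d6 = d4/5 + d2*2 + d3 = 59/5
  d7 = d3/4 = 3/10
  d8 = d6 + d7 - d4*4 = 1/10
  d9 = d5*4 = 14
Walk from origin (0, 0):
  seg 1: right by d9 = 14 → (14, 0)
  seg 2: right by d3 = 6/5 → (76/5, 0)
  seg 3: left by d1 = 19/3 → (133/15, 0)
  seg 4: up by d1 = 19/3 → (133/15, 19/3)
  seg 5: right by d2 = 5 → (208/15, 19/3)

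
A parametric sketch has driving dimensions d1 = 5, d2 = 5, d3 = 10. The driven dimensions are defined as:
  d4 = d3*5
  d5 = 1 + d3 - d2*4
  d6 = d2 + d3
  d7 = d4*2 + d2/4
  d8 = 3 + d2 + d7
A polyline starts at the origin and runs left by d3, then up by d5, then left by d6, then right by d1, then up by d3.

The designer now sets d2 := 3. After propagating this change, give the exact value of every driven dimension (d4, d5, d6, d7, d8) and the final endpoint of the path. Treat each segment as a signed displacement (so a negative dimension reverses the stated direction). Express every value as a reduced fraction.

d4 = 50
d5 = -1
d6 = 13
d7 = 403/4
d8 = 427/4
endpoint = (-18, 9)

Apply edit: d2 := 3
  d4 = d3*5 = 50
  d5 = 1 + d3 - d2*4 = -1
  d6 = d2 + d3 = 13
  d7 = d4*2 + d2/4 = 403/4
  d8 = 3 + d2 + d7 = 427/4
Walk from origin (0, 0):
  seg 1: left by d3 = 10 → (-10, 0)
  seg 2: up by d5 = -1 → (-10, -1)
  seg 3: left by d6 = 13 → (-23, -1)
  seg 4: right by d1 = 5 → (-18, -1)
  seg 5: up by d3 = 10 → (-18, 9)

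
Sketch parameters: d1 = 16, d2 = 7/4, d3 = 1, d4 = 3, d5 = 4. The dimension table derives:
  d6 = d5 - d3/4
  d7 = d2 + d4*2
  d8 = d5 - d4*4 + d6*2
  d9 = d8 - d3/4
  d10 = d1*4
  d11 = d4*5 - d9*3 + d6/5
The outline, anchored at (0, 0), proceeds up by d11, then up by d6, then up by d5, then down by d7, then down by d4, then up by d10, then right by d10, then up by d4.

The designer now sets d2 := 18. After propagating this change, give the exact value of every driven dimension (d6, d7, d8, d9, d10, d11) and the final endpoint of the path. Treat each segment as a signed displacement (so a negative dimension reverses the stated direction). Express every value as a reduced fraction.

d6 = 15/4
d7 = 24
d8 = -1/2
d9 = -3/4
d10 = 64
d11 = 18
endpoint = (64, 263/4)

Apply edit: d2 := 18
  d6 = d5 - d3/4 = 15/4
  d7 = d2 + d4*2 = 24
  d8 = d5 - d4*4 + d6*2 = -1/2
  d9 = d8 - d3/4 = -3/4
  d10 = d1*4 = 64
  d11 = d4*5 - d9*3 + d6/5 = 18
Walk from origin (0, 0):
  seg 1: up by d11 = 18 → (0, 18)
  seg 2: up by d6 = 15/4 → (0, 87/4)
  seg 3: up by d5 = 4 → (0, 103/4)
  seg 4: down by d7 = 24 → (0, 7/4)
  seg 5: down by d4 = 3 → (0, -5/4)
  seg 6: up by d10 = 64 → (0, 251/4)
  seg 7: right by d10 = 64 → (64, 251/4)
  seg 8: up by d4 = 3 → (64, 263/4)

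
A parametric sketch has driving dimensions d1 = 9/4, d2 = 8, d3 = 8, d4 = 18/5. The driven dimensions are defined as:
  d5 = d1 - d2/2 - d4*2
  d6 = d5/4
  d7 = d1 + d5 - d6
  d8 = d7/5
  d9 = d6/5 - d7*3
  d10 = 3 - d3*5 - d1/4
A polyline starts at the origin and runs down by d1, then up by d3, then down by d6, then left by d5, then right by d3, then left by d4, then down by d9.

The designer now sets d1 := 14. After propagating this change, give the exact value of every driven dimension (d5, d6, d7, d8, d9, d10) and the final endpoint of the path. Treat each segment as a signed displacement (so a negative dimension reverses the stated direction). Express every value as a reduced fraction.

Apply edit: d1 := 14
  d5 = d1 - d2/2 - d4*2 = 14/5
  d6 = d5/4 = 7/10
  d7 = d1 + d5 - d6 = 161/10
  d8 = d7/5 = 161/50
  d9 = d6/5 - d7*3 = -1204/25
  d10 = 3 - d3*5 - d1/4 = -81/2
Walk from origin (0, 0):
  seg 1: down by d1 = 14 → (0, -14)
  seg 2: up by d3 = 8 → (0, -6)
  seg 3: down by d6 = 7/10 → (0, -67/10)
  seg 4: left by d5 = 14/5 → (-14/5, -67/10)
  seg 5: right by d3 = 8 → (26/5, -67/10)
  seg 6: left by d4 = 18/5 → (8/5, -67/10)
  seg 7: down by d9 = -1204/25 → (8/5, 2073/50)

d5 = 14/5
d6 = 7/10
d7 = 161/10
d8 = 161/50
d9 = -1204/25
d10 = -81/2
endpoint = (8/5, 2073/50)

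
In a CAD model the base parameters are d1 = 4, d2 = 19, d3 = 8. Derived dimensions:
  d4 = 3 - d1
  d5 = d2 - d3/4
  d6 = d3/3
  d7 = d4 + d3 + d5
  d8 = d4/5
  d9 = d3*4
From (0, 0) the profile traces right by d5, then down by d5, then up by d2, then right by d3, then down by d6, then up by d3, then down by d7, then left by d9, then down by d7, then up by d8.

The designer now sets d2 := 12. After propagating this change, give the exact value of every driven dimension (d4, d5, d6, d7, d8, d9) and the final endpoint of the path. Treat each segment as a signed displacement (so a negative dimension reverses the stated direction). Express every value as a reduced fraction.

d4 = -1
d5 = 10
d6 = 8/3
d7 = 17
d8 = -1/5
d9 = 32
endpoint = (-14, -403/15)

Apply edit: d2 := 12
  d4 = 3 - d1 = -1
  d5 = d2 - d3/4 = 10
  d6 = d3/3 = 8/3
  d7 = d4 + d3 + d5 = 17
  d8 = d4/5 = -1/5
  d9 = d3*4 = 32
Walk from origin (0, 0):
  seg 1: right by d5 = 10 → (10, 0)
  seg 2: down by d5 = 10 → (10, -10)
  seg 3: up by d2 = 12 → (10, 2)
  seg 4: right by d3 = 8 → (18, 2)
  seg 5: down by d6 = 8/3 → (18, -2/3)
  seg 6: up by d3 = 8 → (18, 22/3)
  seg 7: down by d7 = 17 → (18, -29/3)
  seg 8: left by d9 = 32 → (-14, -29/3)
  seg 9: down by d7 = 17 → (-14, -80/3)
  seg 10: up by d8 = -1/5 → (-14, -403/15)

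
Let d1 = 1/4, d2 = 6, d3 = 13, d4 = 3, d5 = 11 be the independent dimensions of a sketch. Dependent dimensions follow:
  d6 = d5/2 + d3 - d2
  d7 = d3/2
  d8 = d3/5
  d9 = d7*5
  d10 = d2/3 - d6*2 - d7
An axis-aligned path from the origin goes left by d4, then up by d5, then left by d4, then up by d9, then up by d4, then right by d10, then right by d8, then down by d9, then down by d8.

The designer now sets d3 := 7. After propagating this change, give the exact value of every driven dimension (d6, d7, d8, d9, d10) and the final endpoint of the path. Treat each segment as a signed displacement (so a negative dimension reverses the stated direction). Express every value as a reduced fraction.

Apply edit: d3 := 7
  d6 = d5/2 + d3 - d2 = 13/2
  d7 = d3/2 = 7/2
  d8 = d3/5 = 7/5
  d9 = d7*5 = 35/2
  d10 = d2/3 - d6*2 - d7 = -29/2
Walk from origin (0, 0):
  seg 1: left by d4 = 3 → (-3, 0)
  seg 2: up by d5 = 11 → (-3, 11)
  seg 3: left by d4 = 3 → (-6, 11)
  seg 4: up by d9 = 35/2 → (-6, 57/2)
  seg 5: up by d4 = 3 → (-6, 63/2)
  seg 6: right by d10 = -29/2 → (-41/2, 63/2)
  seg 7: right by d8 = 7/5 → (-191/10, 63/2)
  seg 8: down by d9 = 35/2 → (-191/10, 14)
  seg 9: down by d8 = 7/5 → (-191/10, 63/5)

d6 = 13/2
d7 = 7/2
d8 = 7/5
d9 = 35/2
d10 = -29/2
endpoint = (-191/10, 63/5)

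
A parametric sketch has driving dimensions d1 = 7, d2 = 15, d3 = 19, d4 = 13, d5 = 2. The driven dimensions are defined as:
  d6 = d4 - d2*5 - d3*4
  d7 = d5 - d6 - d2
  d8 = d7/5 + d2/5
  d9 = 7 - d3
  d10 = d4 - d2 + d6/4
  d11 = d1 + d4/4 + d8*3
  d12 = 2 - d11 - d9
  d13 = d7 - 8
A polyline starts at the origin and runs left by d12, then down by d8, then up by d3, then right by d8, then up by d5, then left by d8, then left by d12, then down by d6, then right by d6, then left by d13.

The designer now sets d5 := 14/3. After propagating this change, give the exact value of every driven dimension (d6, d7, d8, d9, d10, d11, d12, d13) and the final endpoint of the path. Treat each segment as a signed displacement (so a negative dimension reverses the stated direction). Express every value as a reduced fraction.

Apply edit: d5 := 14/3
  d6 = d4 - d2*5 - d3*4 = -138
  d7 = d5 - d6 - d2 = 383/3
  d8 = d7/5 + d2/5 = 428/15
  d9 = 7 - d3 = -12
  d10 = d4 - d2 + d6/4 = -73/2
  d11 = d1 + d4/4 + d8*3 = 1917/20
  d12 = 2 - d11 - d9 = -1637/20
  d13 = d7 - 8 = 359/3
Walk from origin (0, 0):
  seg 1: left by d12 = -1637/20 → (1637/20, 0)
  seg 2: down by d8 = 428/15 → (1637/20, -428/15)
  seg 3: up by d3 = 19 → (1637/20, -143/15)
  seg 4: right by d8 = 428/15 → (6623/60, -143/15)
  seg 5: up by d5 = 14/3 → (6623/60, -73/15)
  seg 6: left by d8 = 428/15 → (1637/20, -73/15)
  seg 7: left by d12 = -1637/20 → (1637/10, -73/15)
  seg 8: down by d6 = -138 → (1637/10, 1997/15)
  seg 9: right by d6 = -138 → (257/10, 1997/15)
  seg 10: left by d13 = 359/3 → (-2819/30, 1997/15)

d6 = -138
d7 = 383/3
d8 = 428/15
d9 = -12
d10 = -73/2
d11 = 1917/20
d12 = -1637/20
d13 = 359/3
endpoint = (-2819/30, 1997/15)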